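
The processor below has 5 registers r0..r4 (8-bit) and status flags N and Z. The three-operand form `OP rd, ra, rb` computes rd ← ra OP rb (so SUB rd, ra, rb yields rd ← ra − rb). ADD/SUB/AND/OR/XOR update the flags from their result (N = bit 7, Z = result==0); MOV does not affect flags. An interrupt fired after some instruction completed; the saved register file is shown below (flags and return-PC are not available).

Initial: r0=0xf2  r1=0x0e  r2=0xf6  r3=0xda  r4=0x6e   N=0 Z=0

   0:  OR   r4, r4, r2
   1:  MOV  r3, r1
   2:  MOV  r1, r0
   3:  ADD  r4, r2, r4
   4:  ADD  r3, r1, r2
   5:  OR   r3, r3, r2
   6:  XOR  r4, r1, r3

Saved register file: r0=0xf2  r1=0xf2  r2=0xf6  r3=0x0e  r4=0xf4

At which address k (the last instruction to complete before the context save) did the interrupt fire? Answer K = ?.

after  0: r0=0xf2 r1=0x0e r2=0xf6 r3=0xda r4=0xfe  N=1 Z=0
after  1: r0=0xf2 r1=0x0e r2=0xf6 r3=0x0e r4=0xfe  N=1 Z=0
after  2: r0=0xf2 r1=0xf2 r2=0xf6 r3=0x0e r4=0xfe  N=1 Z=0
after  3: r0=0xf2 r1=0xf2 r2=0xf6 r3=0x0e r4=0xf4  N=1 Z=0
-- IRQ taken; context saved, return-PC = 4 --

K = 3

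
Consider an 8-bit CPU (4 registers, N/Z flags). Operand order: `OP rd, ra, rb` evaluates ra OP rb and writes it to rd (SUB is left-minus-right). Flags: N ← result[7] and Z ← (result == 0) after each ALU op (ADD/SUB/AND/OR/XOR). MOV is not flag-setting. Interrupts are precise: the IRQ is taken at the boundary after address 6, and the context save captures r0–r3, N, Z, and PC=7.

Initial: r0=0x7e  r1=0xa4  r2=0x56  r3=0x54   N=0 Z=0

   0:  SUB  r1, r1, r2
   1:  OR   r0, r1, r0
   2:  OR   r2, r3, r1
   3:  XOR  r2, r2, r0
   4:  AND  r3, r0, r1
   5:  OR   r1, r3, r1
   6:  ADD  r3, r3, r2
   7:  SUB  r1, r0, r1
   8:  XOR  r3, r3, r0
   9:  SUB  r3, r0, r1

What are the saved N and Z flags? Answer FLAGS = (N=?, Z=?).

after  0: r0=0x7e r1=0x4e r2=0x56 r3=0x54  N=0 Z=0
after  1: r0=0x7e r1=0x4e r2=0x56 r3=0x54  N=0 Z=0
after  2: r0=0x7e r1=0x4e r2=0x5e r3=0x54  N=0 Z=0
after  3: r0=0x7e r1=0x4e r2=0x20 r3=0x54  N=0 Z=0
after  4: r0=0x7e r1=0x4e r2=0x20 r3=0x4e  N=0 Z=0
after  5: r0=0x7e r1=0x4e r2=0x20 r3=0x4e  N=0 Z=0
after  6: r0=0x7e r1=0x4e r2=0x20 r3=0x6e  N=0 Z=0
-- IRQ taken; context saved, return-PC = 7 --

FLAGS = (N=0, Z=0)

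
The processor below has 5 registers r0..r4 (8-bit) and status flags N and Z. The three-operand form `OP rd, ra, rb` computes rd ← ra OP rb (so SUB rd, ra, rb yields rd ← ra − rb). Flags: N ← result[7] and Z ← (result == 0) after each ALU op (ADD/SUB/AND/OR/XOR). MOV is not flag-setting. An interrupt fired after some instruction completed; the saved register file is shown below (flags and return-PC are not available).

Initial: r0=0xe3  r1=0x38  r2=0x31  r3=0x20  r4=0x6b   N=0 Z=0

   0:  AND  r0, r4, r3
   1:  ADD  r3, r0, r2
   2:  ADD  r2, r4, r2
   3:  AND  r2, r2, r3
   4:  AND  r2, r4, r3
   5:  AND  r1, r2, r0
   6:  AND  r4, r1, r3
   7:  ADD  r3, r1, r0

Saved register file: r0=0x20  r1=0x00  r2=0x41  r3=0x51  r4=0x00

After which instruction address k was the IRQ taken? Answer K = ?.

after  0: r0=0x20 r1=0x38 r2=0x31 r3=0x20 r4=0x6b  N=0 Z=0
after  1: r0=0x20 r1=0x38 r2=0x31 r3=0x51 r4=0x6b  N=0 Z=0
after  2: r0=0x20 r1=0x38 r2=0x9c r3=0x51 r4=0x6b  N=1 Z=0
after  3: r0=0x20 r1=0x38 r2=0x10 r3=0x51 r4=0x6b  N=0 Z=0
after  4: r0=0x20 r1=0x38 r2=0x41 r3=0x51 r4=0x6b  N=0 Z=0
after  5: r0=0x20 r1=0x00 r2=0x41 r3=0x51 r4=0x6b  N=0 Z=1
after  6: r0=0x20 r1=0x00 r2=0x41 r3=0x51 r4=0x00  N=0 Z=1
-- IRQ taken; context saved, return-PC = 7 --

K = 6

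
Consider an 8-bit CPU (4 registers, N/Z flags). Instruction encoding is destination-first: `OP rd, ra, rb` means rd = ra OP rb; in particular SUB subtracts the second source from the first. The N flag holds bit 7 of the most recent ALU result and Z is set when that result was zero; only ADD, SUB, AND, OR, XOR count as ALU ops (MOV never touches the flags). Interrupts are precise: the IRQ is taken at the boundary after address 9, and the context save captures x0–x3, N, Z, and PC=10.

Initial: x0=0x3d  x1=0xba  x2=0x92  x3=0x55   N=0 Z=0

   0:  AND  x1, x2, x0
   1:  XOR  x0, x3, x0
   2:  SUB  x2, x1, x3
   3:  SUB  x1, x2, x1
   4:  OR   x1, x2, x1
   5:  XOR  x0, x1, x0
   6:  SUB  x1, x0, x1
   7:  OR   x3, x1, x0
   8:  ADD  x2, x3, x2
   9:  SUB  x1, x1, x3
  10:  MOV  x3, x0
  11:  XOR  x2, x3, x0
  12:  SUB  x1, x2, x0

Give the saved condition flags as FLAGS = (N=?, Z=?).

FLAGS = (N=0, Z=0)

after  0: x0=0x3d x1=0x10 x2=0x92 x3=0x55  N=0 Z=0
after  1: x0=0x68 x1=0x10 x2=0x92 x3=0x55  N=0 Z=0
after  2: x0=0x68 x1=0x10 x2=0xbb x3=0x55  N=1 Z=0
after  3: x0=0x68 x1=0xab x2=0xbb x3=0x55  N=1 Z=0
after  4: x0=0x68 x1=0xbb x2=0xbb x3=0x55  N=1 Z=0
after  5: x0=0xd3 x1=0xbb x2=0xbb x3=0x55  N=1 Z=0
after  6: x0=0xd3 x1=0x18 x2=0xbb x3=0x55  N=0 Z=0
after  7: x0=0xd3 x1=0x18 x2=0xbb x3=0xdb  N=1 Z=0
after  8: x0=0xd3 x1=0x18 x2=0x96 x3=0xdb  N=1 Z=0
after  9: x0=0xd3 x1=0x3d x2=0x96 x3=0xdb  N=0 Z=0
-- IRQ taken; context saved, return-PC = 10 --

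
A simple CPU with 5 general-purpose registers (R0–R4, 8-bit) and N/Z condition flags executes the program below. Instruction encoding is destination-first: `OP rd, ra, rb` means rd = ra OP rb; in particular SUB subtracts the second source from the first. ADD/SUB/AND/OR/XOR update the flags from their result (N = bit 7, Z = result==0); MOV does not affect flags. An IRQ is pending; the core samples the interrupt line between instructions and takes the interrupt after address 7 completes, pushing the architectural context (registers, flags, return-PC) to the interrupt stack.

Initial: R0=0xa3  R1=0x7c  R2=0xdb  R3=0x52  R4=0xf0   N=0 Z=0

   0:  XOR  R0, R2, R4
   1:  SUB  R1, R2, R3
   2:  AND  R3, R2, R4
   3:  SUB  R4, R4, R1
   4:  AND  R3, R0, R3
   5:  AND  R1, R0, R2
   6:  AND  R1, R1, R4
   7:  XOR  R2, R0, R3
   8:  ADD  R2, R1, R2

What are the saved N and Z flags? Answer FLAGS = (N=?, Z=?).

after  0: R0=0x2b R1=0x7c R2=0xdb R3=0x52 R4=0xf0  N=0 Z=0
after  1: R0=0x2b R1=0x89 R2=0xdb R3=0x52 R4=0xf0  N=1 Z=0
after  2: R0=0x2b R1=0x89 R2=0xdb R3=0xd0 R4=0xf0  N=1 Z=0
after  3: R0=0x2b R1=0x89 R2=0xdb R3=0xd0 R4=0x67  N=0 Z=0
after  4: R0=0x2b R1=0x89 R2=0xdb R3=0x00 R4=0x67  N=0 Z=1
after  5: R0=0x2b R1=0x0b R2=0xdb R3=0x00 R4=0x67  N=0 Z=0
after  6: R0=0x2b R1=0x03 R2=0xdb R3=0x00 R4=0x67  N=0 Z=0
after  7: R0=0x2b R1=0x03 R2=0x2b R3=0x00 R4=0x67  N=0 Z=0
-- IRQ taken; context saved, return-PC = 8 --

FLAGS = (N=0, Z=0)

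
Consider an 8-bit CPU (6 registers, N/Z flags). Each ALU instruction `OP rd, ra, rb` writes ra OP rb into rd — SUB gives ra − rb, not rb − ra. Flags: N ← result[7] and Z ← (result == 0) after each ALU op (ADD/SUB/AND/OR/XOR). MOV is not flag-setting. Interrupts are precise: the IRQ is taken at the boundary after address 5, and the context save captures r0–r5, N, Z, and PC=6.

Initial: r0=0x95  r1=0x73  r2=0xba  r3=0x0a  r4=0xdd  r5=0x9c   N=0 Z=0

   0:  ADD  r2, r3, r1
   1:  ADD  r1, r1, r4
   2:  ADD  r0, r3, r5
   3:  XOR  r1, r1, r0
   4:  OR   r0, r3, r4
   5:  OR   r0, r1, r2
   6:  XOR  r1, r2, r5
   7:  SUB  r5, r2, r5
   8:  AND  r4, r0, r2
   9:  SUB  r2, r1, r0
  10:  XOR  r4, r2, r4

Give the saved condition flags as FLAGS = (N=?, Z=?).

after  0: r0=0x95 r1=0x73 r2=0x7d r3=0x0a r4=0xdd r5=0x9c  N=0 Z=0
after  1: r0=0x95 r1=0x50 r2=0x7d r3=0x0a r4=0xdd r5=0x9c  N=0 Z=0
after  2: r0=0xa6 r1=0x50 r2=0x7d r3=0x0a r4=0xdd r5=0x9c  N=1 Z=0
after  3: r0=0xa6 r1=0xf6 r2=0x7d r3=0x0a r4=0xdd r5=0x9c  N=1 Z=0
after  4: r0=0xdf r1=0xf6 r2=0x7d r3=0x0a r4=0xdd r5=0x9c  N=1 Z=0
after  5: r0=0xff r1=0xf6 r2=0x7d r3=0x0a r4=0xdd r5=0x9c  N=1 Z=0
-- IRQ taken; context saved, return-PC = 6 --

FLAGS = (N=1, Z=0)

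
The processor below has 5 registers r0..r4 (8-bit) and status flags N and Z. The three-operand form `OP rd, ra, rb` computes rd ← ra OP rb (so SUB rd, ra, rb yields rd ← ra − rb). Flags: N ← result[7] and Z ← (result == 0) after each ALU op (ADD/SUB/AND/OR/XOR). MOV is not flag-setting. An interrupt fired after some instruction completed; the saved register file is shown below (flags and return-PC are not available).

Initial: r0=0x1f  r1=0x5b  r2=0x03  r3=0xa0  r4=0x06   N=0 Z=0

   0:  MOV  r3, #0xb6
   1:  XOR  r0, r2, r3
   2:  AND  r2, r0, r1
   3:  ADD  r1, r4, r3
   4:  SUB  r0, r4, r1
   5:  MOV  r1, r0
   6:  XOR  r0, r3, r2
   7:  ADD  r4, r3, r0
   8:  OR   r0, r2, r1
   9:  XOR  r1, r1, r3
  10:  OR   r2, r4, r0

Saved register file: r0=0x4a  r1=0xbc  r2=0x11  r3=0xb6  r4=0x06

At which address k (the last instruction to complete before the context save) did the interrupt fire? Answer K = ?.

after  0: r0=0x1f r1=0x5b r2=0x03 r3=0xb6 r4=0x06  N=0 Z=0
after  1: r0=0xb5 r1=0x5b r2=0x03 r3=0xb6 r4=0x06  N=1 Z=0
after  2: r0=0xb5 r1=0x5b r2=0x11 r3=0xb6 r4=0x06  N=0 Z=0
after  3: r0=0xb5 r1=0xbc r2=0x11 r3=0xb6 r4=0x06  N=1 Z=0
after  4: r0=0x4a r1=0xbc r2=0x11 r3=0xb6 r4=0x06  N=0 Z=0
-- IRQ taken; context saved, return-PC = 5 --

K = 4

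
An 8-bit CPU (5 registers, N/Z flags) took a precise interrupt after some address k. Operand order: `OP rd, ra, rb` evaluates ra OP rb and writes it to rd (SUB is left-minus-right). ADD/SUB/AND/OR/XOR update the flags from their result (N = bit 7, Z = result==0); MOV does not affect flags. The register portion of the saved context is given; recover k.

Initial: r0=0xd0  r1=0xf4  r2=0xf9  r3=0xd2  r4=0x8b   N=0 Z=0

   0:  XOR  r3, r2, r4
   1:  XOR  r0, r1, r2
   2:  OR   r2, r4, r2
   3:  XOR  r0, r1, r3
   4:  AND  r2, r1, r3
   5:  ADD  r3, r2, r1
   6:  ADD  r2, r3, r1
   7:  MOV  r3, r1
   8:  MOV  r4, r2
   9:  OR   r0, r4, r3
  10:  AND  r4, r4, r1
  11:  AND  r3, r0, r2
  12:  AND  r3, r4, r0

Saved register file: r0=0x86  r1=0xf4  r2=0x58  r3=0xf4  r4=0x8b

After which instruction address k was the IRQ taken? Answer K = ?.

K = 7

after  0: r0=0xd0 r1=0xf4 r2=0xf9 r3=0x72 r4=0x8b  N=0 Z=0
after  1: r0=0x0d r1=0xf4 r2=0xf9 r3=0x72 r4=0x8b  N=0 Z=0
after  2: r0=0x0d r1=0xf4 r2=0xfb r3=0x72 r4=0x8b  N=1 Z=0
after  3: r0=0x86 r1=0xf4 r2=0xfb r3=0x72 r4=0x8b  N=1 Z=0
after  4: r0=0x86 r1=0xf4 r2=0x70 r3=0x72 r4=0x8b  N=0 Z=0
after  5: r0=0x86 r1=0xf4 r2=0x70 r3=0x64 r4=0x8b  N=0 Z=0
after  6: r0=0x86 r1=0xf4 r2=0x58 r3=0x64 r4=0x8b  N=0 Z=0
after  7: r0=0x86 r1=0xf4 r2=0x58 r3=0xf4 r4=0x8b  N=0 Z=0
-- IRQ taken; context saved, return-PC = 8 --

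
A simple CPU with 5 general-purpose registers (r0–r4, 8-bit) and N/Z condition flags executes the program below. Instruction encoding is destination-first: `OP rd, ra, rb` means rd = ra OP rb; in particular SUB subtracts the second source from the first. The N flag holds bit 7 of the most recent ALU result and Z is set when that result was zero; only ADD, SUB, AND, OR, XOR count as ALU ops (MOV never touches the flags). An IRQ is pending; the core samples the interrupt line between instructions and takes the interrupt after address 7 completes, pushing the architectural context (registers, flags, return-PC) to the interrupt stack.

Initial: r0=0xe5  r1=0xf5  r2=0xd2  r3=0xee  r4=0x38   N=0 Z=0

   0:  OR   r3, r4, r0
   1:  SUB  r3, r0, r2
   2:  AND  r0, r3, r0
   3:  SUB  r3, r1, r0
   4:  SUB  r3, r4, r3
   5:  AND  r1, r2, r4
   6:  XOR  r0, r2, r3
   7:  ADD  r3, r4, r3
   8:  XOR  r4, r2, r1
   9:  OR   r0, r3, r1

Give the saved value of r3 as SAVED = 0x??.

SAVED = 0x7c

after  0: r0=0xe5 r1=0xf5 r2=0xd2 r3=0xfd r4=0x38  N=1 Z=0
after  1: r0=0xe5 r1=0xf5 r2=0xd2 r3=0x13 r4=0x38  N=0 Z=0
after  2: r0=0x01 r1=0xf5 r2=0xd2 r3=0x13 r4=0x38  N=0 Z=0
after  3: r0=0x01 r1=0xf5 r2=0xd2 r3=0xf4 r4=0x38  N=1 Z=0
after  4: r0=0x01 r1=0xf5 r2=0xd2 r3=0x44 r4=0x38  N=0 Z=0
after  5: r0=0x01 r1=0x10 r2=0xd2 r3=0x44 r4=0x38  N=0 Z=0
after  6: r0=0x96 r1=0x10 r2=0xd2 r3=0x44 r4=0x38  N=1 Z=0
after  7: r0=0x96 r1=0x10 r2=0xd2 r3=0x7c r4=0x38  N=0 Z=0
-- IRQ taken; context saved, return-PC = 8 --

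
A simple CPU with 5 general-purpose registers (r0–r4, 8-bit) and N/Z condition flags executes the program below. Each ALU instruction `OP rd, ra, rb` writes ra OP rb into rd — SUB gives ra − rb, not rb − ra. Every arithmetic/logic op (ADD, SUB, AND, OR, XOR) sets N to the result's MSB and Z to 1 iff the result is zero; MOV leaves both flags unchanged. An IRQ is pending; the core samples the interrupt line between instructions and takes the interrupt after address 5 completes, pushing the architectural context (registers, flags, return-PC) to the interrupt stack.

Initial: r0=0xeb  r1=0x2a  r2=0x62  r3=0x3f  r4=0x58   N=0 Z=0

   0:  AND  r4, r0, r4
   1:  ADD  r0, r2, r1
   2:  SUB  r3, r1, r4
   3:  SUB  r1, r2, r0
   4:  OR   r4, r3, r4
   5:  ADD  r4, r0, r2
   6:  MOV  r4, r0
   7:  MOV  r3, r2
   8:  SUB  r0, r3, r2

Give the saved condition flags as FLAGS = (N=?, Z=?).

FLAGS = (N=1, Z=0)

after  0: r0=0xeb r1=0x2a r2=0x62 r3=0x3f r4=0x48  N=0 Z=0
after  1: r0=0x8c r1=0x2a r2=0x62 r3=0x3f r4=0x48  N=1 Z=0
after  2: r0=0x8c r1=0x2a r2=0x62 r3=0xe2 r4=0x48  N=1 Z=0
after  3: r0=0x8c r1=0xd6 r2=0x62 r3=0xe2 r4=0x48  N=1 Z=0
after  4: r0=0x8c r1=0xd6 r2=0x62 r3=0xe2 r4=0xea  N=1 Z=0
after  5: r0=0x8c r1=0xd6 r2=0x62 r3=0xe2 r4=0xee  N=1 Z=0
-- IRQ taken; context saved, return-PC = 6 --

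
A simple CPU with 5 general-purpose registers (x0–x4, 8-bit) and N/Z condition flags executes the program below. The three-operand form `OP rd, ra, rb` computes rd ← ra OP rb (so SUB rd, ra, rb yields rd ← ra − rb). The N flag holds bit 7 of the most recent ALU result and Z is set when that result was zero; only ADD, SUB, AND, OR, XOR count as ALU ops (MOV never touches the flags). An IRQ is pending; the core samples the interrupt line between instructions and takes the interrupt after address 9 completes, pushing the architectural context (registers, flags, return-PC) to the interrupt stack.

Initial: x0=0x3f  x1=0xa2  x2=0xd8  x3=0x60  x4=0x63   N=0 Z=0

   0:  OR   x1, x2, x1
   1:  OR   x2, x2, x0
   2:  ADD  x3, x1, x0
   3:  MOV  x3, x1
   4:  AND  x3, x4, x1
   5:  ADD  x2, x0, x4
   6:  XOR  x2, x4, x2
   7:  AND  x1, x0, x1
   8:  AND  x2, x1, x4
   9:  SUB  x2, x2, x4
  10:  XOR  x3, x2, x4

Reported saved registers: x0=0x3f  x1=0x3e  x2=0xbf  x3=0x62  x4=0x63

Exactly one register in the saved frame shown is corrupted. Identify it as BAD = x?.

BAD = x1

after  0: x0=0x3f x1=0xfa x2=0xd8 x3=0x60 x4=0x63  N=1 Z=0
after  1: x0=0x3f x1=0xfa x2=0xff x3=0x60 x4=0x63  N=1 Z=0
after  2: x0=0x3f x1=0xfa x2=0xff x3=0x39 x4=0x63  N=0 Z=0
after  3: x0=0x3f x1=0xfa x2=0xff x3=0xfa x4=0x63  N=0 Z=0
after  4: x0=0x3f x1=0xfa x2=0xff x3=0x62 x4=0x63  N=0 Z=0
after  5: x0=0x3f x1=0xfa x2=0xa2 x3=0x62 x4=0x63  N=1 Z=0
after  6: x0=0x3f x1=0xfa x2=0xc1 x3=0x62 x4=0x63  N=1 Z=0
after  7: x0=0x3f x1=0x3a x2=0xc1 x3=0x62 x4=0x63  N=0 Z=0
after  8: x0=0x3f x1=0x3a x2=0x22 x3=0x62 x4=0x63  N=0 Z=0
after  9: x0=0x3f x1=0x3a x2=0xbf x3=0x62 x4=0x63  N=1 Z=0
-- IRQ taken; context saved, return-PC = 10 --
mismatch: x1: reported 0x3e vs actual 0x3a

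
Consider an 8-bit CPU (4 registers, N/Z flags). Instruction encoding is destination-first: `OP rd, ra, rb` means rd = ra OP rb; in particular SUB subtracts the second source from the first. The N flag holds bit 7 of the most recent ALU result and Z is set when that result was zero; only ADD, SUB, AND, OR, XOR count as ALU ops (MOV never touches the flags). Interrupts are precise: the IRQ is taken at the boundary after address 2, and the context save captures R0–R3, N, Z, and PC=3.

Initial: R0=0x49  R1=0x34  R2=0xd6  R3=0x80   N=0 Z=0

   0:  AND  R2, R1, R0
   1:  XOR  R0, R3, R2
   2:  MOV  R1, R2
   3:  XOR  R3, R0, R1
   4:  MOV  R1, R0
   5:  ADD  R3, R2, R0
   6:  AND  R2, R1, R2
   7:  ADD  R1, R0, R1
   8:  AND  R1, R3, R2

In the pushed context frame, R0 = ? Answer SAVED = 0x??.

SAVED = 0x80

after  0: R0=0x49 R1=0x34 R2=0x00 R3=0x80  N=0 Z=1
after  1: R0=0x80 R1=0x34 R2=0x00 R3=0x80  N=1 Z=0
after  2: R0=0x80 R1=0x00 R2=0x00 R3=0x80  N=1 Z=0
-- IRQ taken; context saved, return-PC = 3 --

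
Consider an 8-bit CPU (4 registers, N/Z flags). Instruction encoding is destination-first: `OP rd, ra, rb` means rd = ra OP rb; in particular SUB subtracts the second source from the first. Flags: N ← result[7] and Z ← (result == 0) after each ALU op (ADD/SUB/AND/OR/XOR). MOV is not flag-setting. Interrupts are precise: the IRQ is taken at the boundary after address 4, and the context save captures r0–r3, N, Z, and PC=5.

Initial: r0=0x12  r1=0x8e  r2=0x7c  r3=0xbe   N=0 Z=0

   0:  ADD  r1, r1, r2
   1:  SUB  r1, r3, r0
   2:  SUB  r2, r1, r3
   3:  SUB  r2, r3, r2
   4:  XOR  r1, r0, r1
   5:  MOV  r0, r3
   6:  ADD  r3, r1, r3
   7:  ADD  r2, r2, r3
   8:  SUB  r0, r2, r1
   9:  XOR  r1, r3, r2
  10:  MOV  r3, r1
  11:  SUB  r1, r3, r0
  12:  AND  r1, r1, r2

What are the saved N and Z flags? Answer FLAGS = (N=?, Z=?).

after  0: r0=0x12 r1=0x0a r2=0x7c r3=0xbe  N=0 Z=0
after  1: r0=0x12 r1=0xac r2=0x7c r3=0xbe  N=1 Z=0
after  2: r0=0x12 r1=0xac r2=0xee r3=0xbe  N=1 Z=0
after  3: r0=0x12 r1=0xac r2=0xd0 r3=0xbe  N=1 Z=0
after  4: r0=0x12 r1=0xbe r2=0xd0 r3=0xbe  N=1 Z=0
-- IRQ taken; context saved, return-PC = 5 --

FLAGS = (N=1, Z=0)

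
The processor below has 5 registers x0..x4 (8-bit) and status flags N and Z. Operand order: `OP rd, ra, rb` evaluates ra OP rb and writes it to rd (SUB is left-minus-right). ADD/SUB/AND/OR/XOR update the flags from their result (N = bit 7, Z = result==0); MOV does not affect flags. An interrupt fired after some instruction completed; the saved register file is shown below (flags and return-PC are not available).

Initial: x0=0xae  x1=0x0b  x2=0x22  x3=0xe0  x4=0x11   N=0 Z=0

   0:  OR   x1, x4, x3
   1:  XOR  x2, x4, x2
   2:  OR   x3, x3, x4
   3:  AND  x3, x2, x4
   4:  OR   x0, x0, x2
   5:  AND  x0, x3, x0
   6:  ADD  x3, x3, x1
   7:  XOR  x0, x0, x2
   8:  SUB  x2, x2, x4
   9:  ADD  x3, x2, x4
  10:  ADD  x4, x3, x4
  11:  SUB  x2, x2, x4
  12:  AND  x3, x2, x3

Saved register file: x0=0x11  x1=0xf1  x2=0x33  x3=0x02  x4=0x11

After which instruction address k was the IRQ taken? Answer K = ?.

K = 6

after  0: x0=0xae x1=0xf1 x2=0x22 x3=0xe0 x4=0x11  N=1 Z=0
after  1: x0=0xae x1=0xf1 x2=0x33 x3=0xe0 x4=0x11  N=0 Z=0
after  2: x0=0xae x1=0xf1 x2=0x33 x3=0xf1 x4=0x11  N=1 Z=0
after  3: x0=0xae x1=0xf1 x2=0x33 x3=0x11 x4=0x11  N=0 Z=0
after  4: x0=0xbf x1=0xf1 x2=0x33 x3=0x11 x4=0x11  N=1 Z=0
after  5: x0=0x11 x1=0xf1 x2=0x33 x3=0x11 x4=0x11  N=0 Z=0
after  6: x0=0x11 x1=0xf1 x2=0x33 x3=0x02 x4=0x11  N=0 Z=0
-- IRQ taken; context saved, return-PC = 7 --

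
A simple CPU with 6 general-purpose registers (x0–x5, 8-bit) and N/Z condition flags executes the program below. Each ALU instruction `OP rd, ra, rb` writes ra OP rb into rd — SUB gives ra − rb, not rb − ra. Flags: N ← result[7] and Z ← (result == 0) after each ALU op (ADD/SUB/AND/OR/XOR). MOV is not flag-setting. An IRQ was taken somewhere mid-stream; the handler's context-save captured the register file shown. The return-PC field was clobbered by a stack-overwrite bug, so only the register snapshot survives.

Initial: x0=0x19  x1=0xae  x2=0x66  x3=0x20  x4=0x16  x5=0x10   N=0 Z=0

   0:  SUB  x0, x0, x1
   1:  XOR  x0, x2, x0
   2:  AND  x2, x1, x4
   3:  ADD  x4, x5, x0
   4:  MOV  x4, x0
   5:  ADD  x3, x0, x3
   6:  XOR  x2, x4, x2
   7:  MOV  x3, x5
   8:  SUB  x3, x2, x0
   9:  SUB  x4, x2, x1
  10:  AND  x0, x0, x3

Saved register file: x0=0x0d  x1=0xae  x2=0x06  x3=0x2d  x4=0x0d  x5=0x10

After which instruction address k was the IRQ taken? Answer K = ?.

after  0: x0=0x6b x1=0xae x2=0x66 x3=0x20 x4=0x16 x5=0x10  N=0 Z=0
after  1: x0=0x0d x1=0xae x2=0x66 x3=0x20 x4=0x16 x5=0x10  N=0 Z=0
after  2: x0=0x0d x1=0xae x2=0x06 x3=0x20 x4=0x16 x5=0x10  N=0 Z=0
after  3: x0=0x0d x1=0xae x2=0x06 x3=0x20 x4=0x1d x5=0x10  N=0 Z=0
after  4: x0=0x0d x1=0xae x2=0x06 x3=0x20 x4=0x0d x5=0x10  N=0 Z=0
after  5: x0=0x0d x1=0xae x2=0x06 x3=0x2d x4=0x0d x5=0x10  N=0 Z=0
-- IRQ taken; context saved, return-PC = 6 --

K = 5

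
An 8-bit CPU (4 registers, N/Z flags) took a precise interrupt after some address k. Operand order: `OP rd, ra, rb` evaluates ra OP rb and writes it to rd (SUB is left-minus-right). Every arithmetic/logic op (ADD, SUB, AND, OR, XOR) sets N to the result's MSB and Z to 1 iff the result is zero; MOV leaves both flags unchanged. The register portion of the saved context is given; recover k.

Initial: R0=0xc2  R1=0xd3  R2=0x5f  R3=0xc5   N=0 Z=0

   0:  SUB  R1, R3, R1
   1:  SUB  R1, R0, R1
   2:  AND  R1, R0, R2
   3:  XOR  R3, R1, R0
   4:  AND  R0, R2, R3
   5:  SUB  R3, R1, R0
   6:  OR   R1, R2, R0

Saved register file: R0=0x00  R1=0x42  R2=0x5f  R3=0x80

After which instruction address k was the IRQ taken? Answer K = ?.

K = 4

after  0: R0=0xc2 R1=0xf2 R2=0x5f R3=0xc5  N=1 Z=0
after  1: R0=0xc2 R1=0xd0 R2=0x5f R3=0xc5  N=1 Z=0
after  2: R0=0xc2 R1=0x42 R2=0x5f R3=0xc5  N=0 Z=0
after  3: R0=0xc2 R1=0x42 R2=0x5f R3=0x80  N=1 Z=0
after  4: R0=0x00 R1=0x42 R2=0x5f R3=0x80  N=0 Z=1
-- IRQ taken; context saved, return-PC = 5 --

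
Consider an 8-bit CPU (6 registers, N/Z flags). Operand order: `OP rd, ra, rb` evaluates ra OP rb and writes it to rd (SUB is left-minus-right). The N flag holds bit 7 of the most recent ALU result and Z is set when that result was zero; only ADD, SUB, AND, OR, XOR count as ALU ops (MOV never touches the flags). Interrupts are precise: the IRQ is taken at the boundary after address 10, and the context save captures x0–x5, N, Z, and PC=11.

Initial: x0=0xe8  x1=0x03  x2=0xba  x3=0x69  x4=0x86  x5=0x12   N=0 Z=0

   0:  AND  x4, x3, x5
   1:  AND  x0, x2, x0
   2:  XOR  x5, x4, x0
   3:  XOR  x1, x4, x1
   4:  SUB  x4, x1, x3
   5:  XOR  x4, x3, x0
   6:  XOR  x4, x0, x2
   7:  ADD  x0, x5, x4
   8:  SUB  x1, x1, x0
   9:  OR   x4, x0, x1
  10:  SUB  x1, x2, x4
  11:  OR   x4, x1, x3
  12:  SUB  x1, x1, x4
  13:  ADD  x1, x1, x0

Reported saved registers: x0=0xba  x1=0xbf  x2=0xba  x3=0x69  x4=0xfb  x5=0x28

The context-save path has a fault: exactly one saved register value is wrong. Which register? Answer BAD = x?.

after  0: x0=0xe8 x1=0x03 x2=0xba x3=0x69 x4=0x00 x5=0x12  N=0 Z=1
after  1: x0=0xa8 x1=0x03 x2=0xba x3=0x69 x4=0x00 x5=0x12  N=1 Z=0
after  2: x0=0xa8 x1=0x03 x2=0xba x3=0x69 x4=0x00 x5=0xa8  N=1 Z=0
after  3: x0=0xa8 x1=0x03 x2=0xba x3=0x69 x4=0x00 x5=0xa8  N=0 Z=0
after  4: x0=0xa8 x1=0x03 x2=0xba x3=0x69 x4=0x9a x5=0xa8  N=1 Z=0
after  5: x0=0xa8 x1=0x03 x2=0xba x3=0x69 x4=0xc1 x5=0xa8  N=1 Z=0
after  6: x0=0xa8 x1=0x03 x2=0xba x3=0x69 x4=0x12 x5=0xa8  N=0 Z=0
after  7: x0=0xba x1=0x03 x2=0xba x3=0x69 x4=0x12 x5=0xa8  N=1 Z=0
after  8: x0=0xba x1=0x49 x2=0xba x3=0x69 x4=0x12 x5=0xa8  N=0 Z=0
after  9: x0=0xba x1=0x49 x2=0xba x3=0x69 x4=0xfb x5=0xa8  N=1 Z=0
after 10: x0=0xba x1=0xbf x2=0xba x3=0x69 x4=0xfb x5=0xa8  N=1 Z=0
-- IRQ taken; context saved, return-PC = 11 --
mismatch: x5: reported 0x28 vs actual 0xa8

BAD = x5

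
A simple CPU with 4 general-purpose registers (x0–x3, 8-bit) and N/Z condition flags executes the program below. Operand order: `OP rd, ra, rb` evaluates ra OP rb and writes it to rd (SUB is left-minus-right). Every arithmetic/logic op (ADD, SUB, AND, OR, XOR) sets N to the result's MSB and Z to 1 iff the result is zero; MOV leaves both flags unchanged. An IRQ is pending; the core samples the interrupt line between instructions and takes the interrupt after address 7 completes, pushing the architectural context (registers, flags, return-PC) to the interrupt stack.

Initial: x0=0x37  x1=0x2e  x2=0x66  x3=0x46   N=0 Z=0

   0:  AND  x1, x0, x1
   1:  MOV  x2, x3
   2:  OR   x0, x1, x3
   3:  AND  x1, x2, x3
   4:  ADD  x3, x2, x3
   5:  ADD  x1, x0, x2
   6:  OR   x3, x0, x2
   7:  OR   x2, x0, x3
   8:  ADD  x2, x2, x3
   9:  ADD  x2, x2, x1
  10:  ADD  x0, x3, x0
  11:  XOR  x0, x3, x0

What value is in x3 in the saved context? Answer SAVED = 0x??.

SAVED = 0x66

after  0: x0=0x37 x1=0x26 x2=0x66 x3=0x46  N=0 Z=0
after  1: x0=0x37 x1=0x26 x2=0x46 x3=0x46  N=0 Z=0
after  2: x0=0x66 x1=0x26 x2=0x46 x3=0x46  N=0 Z=0
after  3: x0=0x66 x1=0x46 x2=0x46 x3=0x46  N=0 Z=0
after  4: x0=0x66 x1=0x46 x2=0x46 x3=0x8c  N=1 Z=0
after  5: x0=0x66 x1=0xac x2=0x46 x3=0x8c  N=1 Z=0
after  6: x0=0x66 x1=0xac x2=0x46 x3=0x66  N=0 Z=0
after  7: x0=0x66 x1=0xac x2=0x66 x3=0x66  N=0 Z=0
-- IRQ taken; context saved, return-PC = 8 --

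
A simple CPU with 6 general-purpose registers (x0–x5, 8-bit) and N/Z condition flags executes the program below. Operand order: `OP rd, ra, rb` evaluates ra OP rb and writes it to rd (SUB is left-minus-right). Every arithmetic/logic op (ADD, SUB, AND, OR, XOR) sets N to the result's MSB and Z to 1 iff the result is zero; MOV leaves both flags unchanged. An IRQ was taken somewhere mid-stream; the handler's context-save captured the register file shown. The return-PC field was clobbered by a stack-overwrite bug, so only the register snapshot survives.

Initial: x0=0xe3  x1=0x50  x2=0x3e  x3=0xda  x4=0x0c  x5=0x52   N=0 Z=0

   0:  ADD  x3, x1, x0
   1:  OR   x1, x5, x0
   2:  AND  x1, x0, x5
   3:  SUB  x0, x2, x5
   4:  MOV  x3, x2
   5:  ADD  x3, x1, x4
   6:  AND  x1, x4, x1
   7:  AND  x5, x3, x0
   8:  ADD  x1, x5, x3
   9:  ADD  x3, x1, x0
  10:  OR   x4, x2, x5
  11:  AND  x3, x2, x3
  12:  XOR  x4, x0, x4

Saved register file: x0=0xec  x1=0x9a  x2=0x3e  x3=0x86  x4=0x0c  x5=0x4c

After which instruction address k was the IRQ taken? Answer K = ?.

K = 9

after  0: x0=0xe3 x1=0x50 x2=0x3e x3=0x33 x4=0x0c x5=0x52  N=0 Z=0
after  1: x0=0xe3 x1=0xf3 x2=0x3e x3=0x33 x4=0x0c x5=0x52  N=1 Z=0
after  2: x0=0xe3 x1=0x42 x2=0x3e x3=0x33 x4=0x0c x5=0x52  N=0 Z=0
after  3: x0=0xec x1=0x42 x2=0x3e x3=0x33 x4=0x0c x5=0x52  N=1 Z=0
after  4: x0=0xec x1=0x42 x2=0x3e x3=0x3e x4=0x0c x5=0x52  N=1 Z=0
after  5: x0=0xec x1=0x42 x2=0x3e x3=0x4e x4=0x0c x5=0x52  N=0 Z=0
after  6: x0=0xec x1=0x00 x2=0x3e x3=0x4e x4=0x0c x5=0x52  N=0 Z=1
after  7: x0=0xec x1=0x00 x2=0x3e x3=0x4e x4=0x0c x5=0x4c  N=0 Z=0
after  8: x0=0xec x1=0x9a x2=0x3e x3=0x4e x4=0x0c x5=0x4c  N=1 Z=0
after  9: x0=0xec x1=0x9a x2=0x3e x3=0x86 x4=0x0c x5=0x4c  N=1 Z=0
-- IRQ taken; context saved, return-PC = 10 --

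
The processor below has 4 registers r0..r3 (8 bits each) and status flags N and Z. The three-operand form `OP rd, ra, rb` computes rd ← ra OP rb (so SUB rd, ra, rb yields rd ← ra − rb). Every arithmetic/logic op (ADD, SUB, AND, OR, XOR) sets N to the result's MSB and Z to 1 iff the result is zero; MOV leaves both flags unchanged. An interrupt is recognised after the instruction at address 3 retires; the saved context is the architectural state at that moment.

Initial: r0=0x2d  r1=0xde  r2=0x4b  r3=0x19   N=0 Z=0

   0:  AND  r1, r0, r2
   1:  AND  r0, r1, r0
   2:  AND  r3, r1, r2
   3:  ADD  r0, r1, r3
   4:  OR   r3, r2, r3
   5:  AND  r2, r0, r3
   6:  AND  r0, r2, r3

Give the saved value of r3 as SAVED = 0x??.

after  0: r0=0x2d r1=0x09 r2=0x4b r3=0x19  N=0 Z=0
after  1: r0=0x09 r1=0x09 r2=0x4b r3=0x19  N=0 Z=0
after  2: r0=0x09 r1=0x09 r2=0x4b r3=0x09  N=0 Z=0
after  3: r0=0x12 r1=0x09 r2=0x4b r3=0x09  N=0 Z=0
-- IRQ taken; context saved, return-PC = 4 --

SAVED = 0x09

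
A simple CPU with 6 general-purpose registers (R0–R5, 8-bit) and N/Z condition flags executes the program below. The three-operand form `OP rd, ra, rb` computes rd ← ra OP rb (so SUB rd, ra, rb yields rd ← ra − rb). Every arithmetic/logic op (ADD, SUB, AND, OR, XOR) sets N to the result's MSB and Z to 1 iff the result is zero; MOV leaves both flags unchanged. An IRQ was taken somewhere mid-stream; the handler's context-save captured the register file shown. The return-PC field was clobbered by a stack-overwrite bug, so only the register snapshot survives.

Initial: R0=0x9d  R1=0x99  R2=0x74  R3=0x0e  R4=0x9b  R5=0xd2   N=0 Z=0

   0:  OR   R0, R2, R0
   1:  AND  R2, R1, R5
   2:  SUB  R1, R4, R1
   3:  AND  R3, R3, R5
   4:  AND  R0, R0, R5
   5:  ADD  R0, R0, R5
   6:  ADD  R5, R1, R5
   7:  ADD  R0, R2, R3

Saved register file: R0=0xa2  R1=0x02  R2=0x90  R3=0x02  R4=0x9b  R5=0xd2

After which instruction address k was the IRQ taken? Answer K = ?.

K = 5

after  0: R0=0xfd R1=0x99 R2=0x74 R3=0x0e R4=0x9b R5=0xd2  N=1 Z=0
after  1: R0=0xfd R1=0x99 R2=0x90 R3=0x0e R4=0x9b R5=0xd2  N=1 Z=0
after  2: R0=0xfd R1=0x02 R2=0x90 R3=0x0e R4=0x9b R5=0xd2  N=0 Z=0
after  3: R0=0xfd R1=0x02 R2=0x90 R3=0x02 R4=0x9b R5=0xd2  N=0 Z=0
after  4: R0=0xd0 R1=0x02 R2=0x90 R3=0x02 R4=0x9b R5=0xd2  N=1 Z=0
after  5: R0=0xa2 R1=0x02 R2=0x90 R3=0x02 R4=0x9b R5=0xd2  N=1 Z=0
-- IRQ taken; context saved, return-PC = 6 --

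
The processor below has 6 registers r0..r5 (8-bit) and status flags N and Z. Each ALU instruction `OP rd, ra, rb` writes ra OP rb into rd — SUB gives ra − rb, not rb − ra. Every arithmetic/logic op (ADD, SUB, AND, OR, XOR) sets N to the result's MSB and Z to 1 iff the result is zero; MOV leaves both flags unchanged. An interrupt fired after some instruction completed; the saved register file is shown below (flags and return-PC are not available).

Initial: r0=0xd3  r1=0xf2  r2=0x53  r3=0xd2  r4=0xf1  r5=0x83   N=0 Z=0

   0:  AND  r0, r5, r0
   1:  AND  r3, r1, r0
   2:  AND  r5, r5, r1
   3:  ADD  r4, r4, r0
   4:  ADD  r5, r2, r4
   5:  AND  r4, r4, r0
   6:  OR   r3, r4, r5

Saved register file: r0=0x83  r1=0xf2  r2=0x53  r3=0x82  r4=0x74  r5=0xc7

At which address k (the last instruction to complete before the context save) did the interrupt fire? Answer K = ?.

K = 4

after  0: r0=0x83 r1=0xf2 r2=0x53 r3=0xd2 r4=0xf1 r5=0x83  N=1 Z=0
after  1: r0=0x83 r1=0xf2 r2=0x53 r3=0x82 r4=0xf1 r5=0x83  N=1 Z=0
after  2: r0=0x83 r1=0xf2 r2=0x53 r3=0x82 r4=0xf1 r5=0x82  N=1 Z=0
after  3: r0=0x83 r1=0xf2 r2=0x53 r3=0x82 r4=0x74 r5=0x82  N=0 Z=0
after  4: r0=0x83 r1=0xf2 r2=0x53 r3=0x82 r4=0x74 r5=0xc7  N=1 Z=0
-- IRQ taken; context saved, return-PC = 5 --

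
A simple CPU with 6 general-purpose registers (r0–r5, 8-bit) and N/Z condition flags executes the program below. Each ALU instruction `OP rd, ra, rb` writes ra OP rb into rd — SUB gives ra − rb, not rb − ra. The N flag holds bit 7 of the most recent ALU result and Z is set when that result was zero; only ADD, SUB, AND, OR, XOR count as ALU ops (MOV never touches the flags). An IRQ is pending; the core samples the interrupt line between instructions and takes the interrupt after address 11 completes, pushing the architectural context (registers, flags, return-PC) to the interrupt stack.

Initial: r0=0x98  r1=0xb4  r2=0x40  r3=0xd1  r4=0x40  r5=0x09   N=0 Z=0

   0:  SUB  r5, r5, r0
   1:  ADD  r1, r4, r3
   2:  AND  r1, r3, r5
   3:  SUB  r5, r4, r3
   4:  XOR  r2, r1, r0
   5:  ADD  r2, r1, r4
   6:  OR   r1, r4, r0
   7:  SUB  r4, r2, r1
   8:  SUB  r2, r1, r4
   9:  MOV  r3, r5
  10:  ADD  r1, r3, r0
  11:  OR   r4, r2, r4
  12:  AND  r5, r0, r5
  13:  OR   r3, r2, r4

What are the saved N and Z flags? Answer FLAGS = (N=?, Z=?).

FLAGS = (N=1, Z=0)

after  0: r0=0x98 r1=0xb4 r2=0x40 r3=0xd1 r4=0x40 r5=0x71  N=0 Z=0
after  1: r0=0x98 r1=0x11 r2=0x40 r3=0xd1 r4=0x40 r5=0x71  N=0 Z=0
after  2: r0=0x98 r1=0x51 r2=0x40 r3=0xd1 r4=0x40 r5=0x71  N=0 Z=0
after  3: r0=0x98 r1=0x51 r2=0x40 r3=0xd1 r4=0x40 r5=0x6f  N=0 Z=0
after  4: r0=0x98 r1=0x51 r2=0xc9 r3=0xd1 r4=0x40 r5=0x6f  N=1 Z=0
after  5: r0=0x98 r1=0x51 r2=0x91 r3=0xd1 r4=0x40 r5=0x6f  N=1 Z=0
after  6: r0=0x98 r1=0xd8 r2=0x91 r3=0xd1 r4=0x40 r5=0x6f  N=1 Z=0
after  7: r0=0x98 r1=0xd8 r2=0x91 r3=0xd1 r4=0xb9 r5=0x6f  N=1 Z=0
after  8: r0=0x98 r1=0xd8 r2=0x1f r3=0xd1 r4=0xb9 r5=0x6f  N=0 Z=0
after  9: r0=0x98 r1=0xd8 r2=0x1f r3=0x6f r4=0xb9 r5=0x6f  N=0 Z=0
after 10: r0=0x98 r1=0x07 r2=0x1f r3=0x6f r4=0xb9 r5=0x6f  N=0 Z=0
after 11: r0=0x98 r1=0x07 r2=0x1f r3=0x6f r4=0xbf r5=0x6f  N=1 Z=0
-- IRQ taken; context saved, return-PC = 12 --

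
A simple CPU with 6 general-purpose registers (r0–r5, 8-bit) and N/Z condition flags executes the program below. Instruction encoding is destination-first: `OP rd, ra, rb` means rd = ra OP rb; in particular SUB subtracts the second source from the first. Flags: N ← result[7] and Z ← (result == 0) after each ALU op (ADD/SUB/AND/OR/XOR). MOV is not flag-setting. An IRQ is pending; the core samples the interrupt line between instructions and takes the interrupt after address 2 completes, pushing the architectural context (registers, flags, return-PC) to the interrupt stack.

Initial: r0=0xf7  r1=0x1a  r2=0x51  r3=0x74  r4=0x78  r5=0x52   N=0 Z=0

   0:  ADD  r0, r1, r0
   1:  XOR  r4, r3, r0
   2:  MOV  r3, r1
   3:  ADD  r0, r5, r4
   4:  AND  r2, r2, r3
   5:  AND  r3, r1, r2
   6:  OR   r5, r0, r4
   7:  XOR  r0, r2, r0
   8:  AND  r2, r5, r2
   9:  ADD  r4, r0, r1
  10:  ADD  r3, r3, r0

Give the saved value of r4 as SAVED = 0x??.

after  0: r0=0x11 r1=0x1a r2=0x51 r3=0x74 r4=0x78 r5=0x52  N=0 Z=0
after  1: r0=0x11 r1=0x1a r2=0x51 r3=0x74 r4=0x65 r5=0x52  N=0 Z=0
after  2: r0=0x11 r1=0x1a r2=0x51 r3=0x1a r4=0x65 r5=0x52  N=0 Z=0
-- IRQ taken; context saved, return-PC = 3 --

SAVED = 0x65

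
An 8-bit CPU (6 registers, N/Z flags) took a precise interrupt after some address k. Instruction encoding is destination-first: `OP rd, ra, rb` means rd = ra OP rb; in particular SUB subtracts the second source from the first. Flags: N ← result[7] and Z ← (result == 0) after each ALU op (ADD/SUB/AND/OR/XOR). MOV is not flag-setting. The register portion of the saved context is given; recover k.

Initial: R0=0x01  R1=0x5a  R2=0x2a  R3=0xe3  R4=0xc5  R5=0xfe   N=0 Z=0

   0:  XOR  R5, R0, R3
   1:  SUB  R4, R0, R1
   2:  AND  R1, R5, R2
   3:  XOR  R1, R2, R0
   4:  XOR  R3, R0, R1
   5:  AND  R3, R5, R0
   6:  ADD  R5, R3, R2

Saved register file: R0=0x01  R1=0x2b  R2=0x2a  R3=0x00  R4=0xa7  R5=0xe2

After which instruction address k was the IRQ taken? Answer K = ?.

K = 5

after  0: R0=0x01 R1=0x5a R2=0x2a R3=0xe3 R4=0xc5 R5=0xe2  N=1 Z=0
after  1: R0=0x01 R1=0x5a R2=0x2a R3=0xe3 R4=0xa7 R5=0xe2  N=1 Z=0
after  2: R0=0x01 R1=0x22 R2=0x2a R3=0xe3 R4=0xa7 R5=0xe2  N=0 Z=0
after  3: R0=0x01 R1=0x2b R2=0x2a R3=0xe3 R4=0xa7 R5=0xe2  N=0 Z=0
after  4: R0=0x01 R1=0x2b R2=0x2a R3=0x2a R4=0xa7 R5=0xe2  N=0 Z=0
after  5: R0=0x01 R1=0x2b R2=0x2a R3=0x00 R4=0xa7 R5=0xe2  N=0 Z=1
-- IRQ taken; context saved, return-PC = 6 --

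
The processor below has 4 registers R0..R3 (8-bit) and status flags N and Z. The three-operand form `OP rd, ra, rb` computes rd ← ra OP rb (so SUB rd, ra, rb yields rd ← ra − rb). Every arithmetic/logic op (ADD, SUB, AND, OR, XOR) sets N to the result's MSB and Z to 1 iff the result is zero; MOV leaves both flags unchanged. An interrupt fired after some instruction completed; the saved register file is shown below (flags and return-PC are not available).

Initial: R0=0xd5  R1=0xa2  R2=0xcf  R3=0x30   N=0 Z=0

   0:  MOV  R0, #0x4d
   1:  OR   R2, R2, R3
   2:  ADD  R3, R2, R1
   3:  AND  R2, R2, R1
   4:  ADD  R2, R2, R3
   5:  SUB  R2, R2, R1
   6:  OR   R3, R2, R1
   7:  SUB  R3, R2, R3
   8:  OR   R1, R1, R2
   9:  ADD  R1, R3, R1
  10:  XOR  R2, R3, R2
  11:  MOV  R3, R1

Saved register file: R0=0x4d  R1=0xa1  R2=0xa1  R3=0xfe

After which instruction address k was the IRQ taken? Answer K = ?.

K = 9

after  0: R0=0x4d R1=0xa2 R2=0xcf R3=0x30  N=0 Z=0
after  1: R0=0x4d R1=0xa2 R2=0xff R3=0x30  N=1 Z=0
after  2: R0=0x4d R1=0xa2 R2=0xff R3=0xa1  N=1 Z=0
after  3: R0=0x4d R1=0xa2 R2=0xa2 R3=0xa1  N=1 Z=0
after  4: R0=0x4d R1=0xa2 R2=0x43 R3=0xa1  N=0 Z=0
after  5: R0=0x4d R1=0xa2 R2=0xa1 R3=0xa1  N=1 Z=0
after  6: R0=0x4d R1=0xa2 R2=0xa1 R3=0xa3  N=1 Z=0
after  7: R0=0x4d R1=0xa2 R2=0xa1 R3=0xfe  N=1 Z=0
after  8: R0=0x4d R1=0xa3 R2=0xa1 R3=0xfe  N=1 Z=0
after  9: R0=0x4d R1=0xa1 R2=0xa1 R3=0xfe  N=1 Z=0
-- IRQ taken; context saved, return-PC = 10 --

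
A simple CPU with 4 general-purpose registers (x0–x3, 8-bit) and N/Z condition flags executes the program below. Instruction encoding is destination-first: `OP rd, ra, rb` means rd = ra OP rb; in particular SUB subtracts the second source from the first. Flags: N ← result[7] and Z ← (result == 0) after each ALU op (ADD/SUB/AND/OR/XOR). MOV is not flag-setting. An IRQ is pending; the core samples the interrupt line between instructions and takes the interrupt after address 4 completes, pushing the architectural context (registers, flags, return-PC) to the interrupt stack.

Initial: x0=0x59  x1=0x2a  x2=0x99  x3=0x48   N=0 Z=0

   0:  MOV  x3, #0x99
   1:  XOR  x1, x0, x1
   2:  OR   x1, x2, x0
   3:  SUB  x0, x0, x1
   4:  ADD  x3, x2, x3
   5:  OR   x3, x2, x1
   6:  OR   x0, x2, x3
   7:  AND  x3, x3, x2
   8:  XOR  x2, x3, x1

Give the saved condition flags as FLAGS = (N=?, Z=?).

FLAGS = (N=0, Z=0)

after  0: x0=0x59 x1=0x2a x2=0x99 x3=0x99  N=0 Z=0
after  1: x0=0x59 x1=0x73 x2=0x99 x3=0x99  N=0 Z=0
after  2: x0=0x59 x1=0xd9 x2=0x99 x3=0x99  N=1 Z=0
after  3: x0=0x80 x1=0xd9 x2=0x99 x3=0x99  N=1 Z=0
after  4: x0=0x80 x1=0xd9 x2=0x99 x3=0x32  N=0 Z=0
-- IRQ taken; context saved, return-PC = 5 --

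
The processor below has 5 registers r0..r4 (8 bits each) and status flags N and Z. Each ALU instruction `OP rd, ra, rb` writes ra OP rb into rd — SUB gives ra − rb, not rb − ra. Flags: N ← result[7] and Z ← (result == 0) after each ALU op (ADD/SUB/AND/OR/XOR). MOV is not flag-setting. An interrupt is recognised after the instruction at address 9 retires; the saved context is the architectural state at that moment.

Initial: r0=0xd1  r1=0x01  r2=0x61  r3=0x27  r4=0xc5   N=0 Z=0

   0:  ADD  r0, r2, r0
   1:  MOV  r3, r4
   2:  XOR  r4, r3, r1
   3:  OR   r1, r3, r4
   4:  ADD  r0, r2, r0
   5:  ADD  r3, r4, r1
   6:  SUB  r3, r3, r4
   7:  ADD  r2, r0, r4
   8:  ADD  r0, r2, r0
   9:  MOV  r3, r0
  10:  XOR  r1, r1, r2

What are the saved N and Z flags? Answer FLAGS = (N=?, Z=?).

FLAGS = (N=1, Z=0)

after  0: r0=0x32 r1=0x01 r2=0x61 r3=0x27 r4=0xc5  N=0 Z=0
after  1: r0=0x32 r1=0x01 r2=0x61 r3=0xc5 r4=0xc5  N=0 Z=0
after  2: r0=0x32 r1=0x01 r2=0x61 r3=0xc5 r4=0xc4  N=1 Z=0
after  3: r0=0x32 r1=0xc5 r2=0x61 r3=0xc5 r4=0xc4  N=1 Z=0
after  4: r0=0x93 r1=0xc5 r2=0x61 r3=0xc5 r4=0xc4  N=1 Z=0
after  5: r0=0x93 r1=0xc5 r2=0x61 r3=0x89 r4=0xc4  N=1 Z=0
after  6: r0=0x93 r1=0xc5 r2=0x61 r3=0xc5 r4=0xc4  N=1 Z=0
after  7: r0=0x93 r1=0xc5 r2=0x57 r3=0xc5 r4=0xc4  N=0 Z=0
after  8: r0=0xea r1=0xc5 r2=0x57 r3=0xc5 r4=0xc4  N=1 Z=0
after  9: r0=0xea r1=0xc5 r2=0x57 r3=0xea r4=0xc4  N=1 Z=0
-- IRQ taken; context saved, return-PC = 10 --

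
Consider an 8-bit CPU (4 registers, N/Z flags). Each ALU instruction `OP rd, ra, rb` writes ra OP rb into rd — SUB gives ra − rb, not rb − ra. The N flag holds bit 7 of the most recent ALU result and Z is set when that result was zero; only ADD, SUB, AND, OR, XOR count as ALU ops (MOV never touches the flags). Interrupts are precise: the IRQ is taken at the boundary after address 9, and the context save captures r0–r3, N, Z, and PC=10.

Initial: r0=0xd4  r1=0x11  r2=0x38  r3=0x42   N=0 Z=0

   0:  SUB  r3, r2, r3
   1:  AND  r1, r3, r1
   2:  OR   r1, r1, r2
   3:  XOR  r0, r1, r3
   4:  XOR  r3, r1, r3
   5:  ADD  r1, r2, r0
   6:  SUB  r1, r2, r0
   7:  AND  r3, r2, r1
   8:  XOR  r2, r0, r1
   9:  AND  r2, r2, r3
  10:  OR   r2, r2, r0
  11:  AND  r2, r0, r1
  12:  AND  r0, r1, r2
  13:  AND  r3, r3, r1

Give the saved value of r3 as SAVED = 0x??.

SAVED = 0x28

after  0: r0=0xd4 r1=0x11 r2=0x38 r3=0xf6  N=1 Z=0
after  1: r0=0xd4 r1=0x10 r2=0x38 r3=0xf6  N=0 Z=0
after  2: r0=0xd4 r1=0x38 r2=0x38 r3=0xf6  N=0 Z=0
after  3: r0=0xce r1=0x38 r2=0x38 r3=0xf6  N=1 Z=0
after  4: r0=0xce r1=0x38 r2=0x38 r3=0xce  N=1 Z=0
after  5: r0=0xce r1=0x06 r2=0x38 r3=0xce  N=0 Z=0
after  6: r0=0xce r1=0x6a r2=0x38 r3=0xce  N=0 Z=0
after  7: r0=0xce r1=0x6a r2=0x38 r3=0x28  N=0 Z=0
after  8: r0=0xce r1=0x6a r2=0xa4 r3=0x28  N=1 Z=0
after  9: r0=0xce r1=0x6a r2=0x20 r3=0x28  N=0 Z=0
-- IRQ taken; context saved, return-PC = 10 --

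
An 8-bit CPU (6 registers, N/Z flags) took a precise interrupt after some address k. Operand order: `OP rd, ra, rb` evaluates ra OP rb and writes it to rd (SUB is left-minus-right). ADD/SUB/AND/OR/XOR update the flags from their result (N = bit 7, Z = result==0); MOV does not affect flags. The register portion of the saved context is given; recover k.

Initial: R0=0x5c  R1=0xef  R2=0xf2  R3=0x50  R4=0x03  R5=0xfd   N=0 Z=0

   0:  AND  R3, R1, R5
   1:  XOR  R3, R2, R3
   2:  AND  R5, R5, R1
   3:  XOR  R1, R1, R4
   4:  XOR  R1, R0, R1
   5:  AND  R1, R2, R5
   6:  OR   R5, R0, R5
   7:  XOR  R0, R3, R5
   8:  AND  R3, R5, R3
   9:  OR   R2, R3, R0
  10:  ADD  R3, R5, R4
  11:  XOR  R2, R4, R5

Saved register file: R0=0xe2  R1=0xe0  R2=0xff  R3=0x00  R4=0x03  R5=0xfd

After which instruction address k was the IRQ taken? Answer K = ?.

after  0: R0=0x5c R1=0xef R2=0xf2 R3=0xed R4=0x03 R5=0xfd  N=1 Z=0
after  1: R0=0x5c R1=0xef R2=0xf2 R3=0x1f R4=0x03 R5=0xfd  N=0 Z=0
after  2: R0=0x5c R1=0xef R2=0xf2 R3=0x1f R4=0x03 R5=0xed  N=1 Z=0
after  3: R0=0x5c R1=0xec R2=0xf2 R3=0x1f R4=0x03 R5=0xed  N=1 Z=0
after  4: R0=0x5c R1=0xb0 R2=0xf2 R3=0x1f R4=0x03 R5=0xed  N=1 Z=0
after  5: R0=0x5c R1=0xe0 R2=0xf2 R3=0x1f R4=0x03 R5=0xed  N=1 Z=0
after  6: R0=0x5c R1=0xe0 R2=0xf2 R3=0x1f R4=0x03 R5=0xfd  N=1 Z=0
after  7: R0=0xe2 R1=0xe0 R2=0xf2 R3=0x1f R4=0x03 R5=0xfd  N=1 Z=0
after  8: R0=0xe2 R1=0xe0 R2=0xf2 R3=0x1d R4=0x03 R5=0xfd  N=0 Z=0
after  9: R0=0xe2 R1=0xe0 R2=0xff R3=0x1d R4=0x03 R5=0xfd  N=1 Z=0
after 10: R0=0xe2 R1=0xe0 R2=0xff R3=0x00 R4=0x03 R5=0xfd  N=0 Z=1
-- IRQ taken; context saved, return-PC = 11 --

K = 10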